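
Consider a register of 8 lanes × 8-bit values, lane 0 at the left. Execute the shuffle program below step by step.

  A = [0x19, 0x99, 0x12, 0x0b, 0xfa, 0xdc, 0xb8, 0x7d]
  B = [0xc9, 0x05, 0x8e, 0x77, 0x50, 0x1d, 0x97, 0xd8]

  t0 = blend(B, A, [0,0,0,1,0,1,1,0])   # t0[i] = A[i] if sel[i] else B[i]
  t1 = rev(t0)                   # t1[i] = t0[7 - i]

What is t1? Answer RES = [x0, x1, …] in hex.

RES = [0xd8, 0xb8, 0xdc, 0x50, 0x0b, 0x8e, 0x05, 0xc9]

→ t0 |c9|05|8e|0b|50|dc|b8|d8|
→ t1 |d8|b8|dc|50|0b|8e|05|c9|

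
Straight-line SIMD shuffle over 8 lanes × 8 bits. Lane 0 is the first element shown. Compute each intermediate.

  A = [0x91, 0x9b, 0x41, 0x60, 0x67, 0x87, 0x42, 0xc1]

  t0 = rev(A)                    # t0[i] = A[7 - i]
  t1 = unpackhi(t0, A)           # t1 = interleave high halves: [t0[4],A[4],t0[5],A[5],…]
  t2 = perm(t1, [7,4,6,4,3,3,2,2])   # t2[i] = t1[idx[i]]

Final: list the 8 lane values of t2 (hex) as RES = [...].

RES = [0xc1, 0x9b, 0x91, 0x9b, 0x87, 0x87, 0x41, 0x41]

t0 = [0xc1, 0x42, 0x87, 0x67, 0x60, 0x41, 0x9b, 0x91]
t1 = [0x60, 0x67, 0x41, 0x87, 0x9b, 0x42, 0x91, 0xc1]
t2 = [0xc1, 0x9b, 0x91, 0x9b, 0x87, 0x87, 0x41, 0x41]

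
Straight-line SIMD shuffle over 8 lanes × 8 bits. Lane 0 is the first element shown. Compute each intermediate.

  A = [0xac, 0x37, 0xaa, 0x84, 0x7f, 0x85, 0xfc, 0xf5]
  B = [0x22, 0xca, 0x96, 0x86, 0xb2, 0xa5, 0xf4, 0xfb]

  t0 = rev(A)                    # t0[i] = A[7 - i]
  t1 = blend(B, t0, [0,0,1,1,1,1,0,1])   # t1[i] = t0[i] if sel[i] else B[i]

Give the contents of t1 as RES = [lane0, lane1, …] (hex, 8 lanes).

t0 = [0xf5, 0xfc, 0x85, 0x7f, 0x84, 0xaa, 0x37, 0xac]
t1 = [0x22, 0xca, 0x85, 0x7f, 0x84, 0xaa, 0xf4, 0xac]

RES = [ 0x22  0xca  0x85  0x7f  0x84  0xaa  0xf4  0xac ]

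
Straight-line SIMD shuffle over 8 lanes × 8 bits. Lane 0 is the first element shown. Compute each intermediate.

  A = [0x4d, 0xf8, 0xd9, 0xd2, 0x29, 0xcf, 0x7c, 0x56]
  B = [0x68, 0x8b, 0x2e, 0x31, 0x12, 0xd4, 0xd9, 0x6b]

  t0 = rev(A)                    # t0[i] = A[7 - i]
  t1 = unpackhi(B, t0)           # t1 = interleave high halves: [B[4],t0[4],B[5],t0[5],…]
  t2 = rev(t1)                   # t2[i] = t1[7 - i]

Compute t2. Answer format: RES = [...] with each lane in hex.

RES = [0x4d, 0x6b, 0xf8, 0xd9, 0xd9, 0xd4, 0xd2, 0x12]

→ t0 |56|7c|cf|29|d2|d9|f8|4d|
→ t1 |12|d2|d4|d9|d9|f8|6b|4d|
→ t2 |4d|6b|f8|d9|d9|d4|d2|12|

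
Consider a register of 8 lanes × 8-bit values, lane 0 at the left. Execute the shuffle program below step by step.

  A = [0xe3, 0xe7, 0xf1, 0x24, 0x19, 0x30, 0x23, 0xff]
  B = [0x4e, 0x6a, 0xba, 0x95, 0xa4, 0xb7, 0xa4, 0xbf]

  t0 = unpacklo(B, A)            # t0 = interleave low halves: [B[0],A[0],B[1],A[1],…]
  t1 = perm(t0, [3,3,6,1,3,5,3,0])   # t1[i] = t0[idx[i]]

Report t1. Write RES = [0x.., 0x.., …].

t0 = [0x4e, 0xe3, 0x6a, 0xe7, 0xba, 0xf1, 0x95, 0x24]
t1 = [0xe7, 0xe7, 0x95, 0xe3, 0xe7, 0xf1, 0xe7, 0x4e]

RES = [0xe7, 0xe7, 0x95, 0xe3, 0xe7, 0xf1, 0xe7, 0x4e]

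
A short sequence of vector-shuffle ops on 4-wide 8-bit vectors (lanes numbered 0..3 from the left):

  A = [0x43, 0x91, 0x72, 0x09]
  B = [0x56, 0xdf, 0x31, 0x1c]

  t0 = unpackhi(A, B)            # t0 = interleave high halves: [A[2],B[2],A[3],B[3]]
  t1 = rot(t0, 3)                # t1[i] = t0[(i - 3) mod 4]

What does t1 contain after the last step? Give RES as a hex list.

RES = [0x31, 0x09, 0x1c, 0x72]

t0 = [0x72, 0x31, 0x09, 0x1c]
t1 = [0x31, 0x09, 0x1c, 0x72]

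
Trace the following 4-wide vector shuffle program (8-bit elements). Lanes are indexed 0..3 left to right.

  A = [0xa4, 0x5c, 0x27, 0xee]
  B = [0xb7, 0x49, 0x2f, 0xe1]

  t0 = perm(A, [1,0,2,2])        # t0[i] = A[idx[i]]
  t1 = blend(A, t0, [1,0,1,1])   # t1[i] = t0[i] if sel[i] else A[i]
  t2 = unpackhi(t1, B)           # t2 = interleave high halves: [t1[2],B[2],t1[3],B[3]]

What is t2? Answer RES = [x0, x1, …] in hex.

→ t0 |5c|a4|27|27|
→ t1 |5c|5c|27|27|
→ t2 |27|2f|27|e1|

RES = [ 0x27  0x2f  0x27  0xe1 ]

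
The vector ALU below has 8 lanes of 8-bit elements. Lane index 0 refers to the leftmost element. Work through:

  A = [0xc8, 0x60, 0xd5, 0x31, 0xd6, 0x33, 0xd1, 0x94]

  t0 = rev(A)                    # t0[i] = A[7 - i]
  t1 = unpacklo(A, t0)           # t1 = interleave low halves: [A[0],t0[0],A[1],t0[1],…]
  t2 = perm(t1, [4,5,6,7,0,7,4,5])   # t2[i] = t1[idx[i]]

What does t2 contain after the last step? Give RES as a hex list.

t0 = [0x94, 0xd1, 0x33, 0xd6, 0x31, 0xd5, 0x60, 0xc8]
t1 = [0xc8, 0x94, 0x60, 0xd1, 0xd5, 0x33, 0x31, 0xd6]
t2 = [0xd5, 0x33, 0x31, 0xd6, 0xc8, 0xd6, 0xd5, 0x33]

RES = [ 0xd5  0x33  0x31  0xd6  0xc8  0xd6  0xd5  0x33 ]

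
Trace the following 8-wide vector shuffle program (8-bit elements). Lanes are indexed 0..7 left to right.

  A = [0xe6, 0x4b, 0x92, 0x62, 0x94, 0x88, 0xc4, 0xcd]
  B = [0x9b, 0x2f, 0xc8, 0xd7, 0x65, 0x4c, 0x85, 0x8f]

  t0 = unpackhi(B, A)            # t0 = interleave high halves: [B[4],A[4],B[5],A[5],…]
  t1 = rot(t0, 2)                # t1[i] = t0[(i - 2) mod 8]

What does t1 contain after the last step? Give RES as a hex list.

  t0: 65 94 4c 88 85 c4 8f cd
  t1: 8f cd 65 94 4c 88 85 c4

RES = [0x8f, 0xcd, 0x65, 0x94, 0x4c, 0x88, 0x85, 0xc4]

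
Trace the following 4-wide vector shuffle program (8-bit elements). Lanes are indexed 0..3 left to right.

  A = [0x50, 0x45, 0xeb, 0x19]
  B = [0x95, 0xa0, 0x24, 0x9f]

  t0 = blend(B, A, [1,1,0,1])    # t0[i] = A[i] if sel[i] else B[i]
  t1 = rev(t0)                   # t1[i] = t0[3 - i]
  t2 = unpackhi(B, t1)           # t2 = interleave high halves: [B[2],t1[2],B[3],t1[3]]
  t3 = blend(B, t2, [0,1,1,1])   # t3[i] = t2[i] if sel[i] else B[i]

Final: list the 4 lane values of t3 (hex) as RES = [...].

  t0: 50 45 24 19
  t1: 19 24 45 50
  t2: 24 45 9f 50
  t3: 95 45 9f 50

RES = [ 0x95  0x45  0x9f  0x50 ]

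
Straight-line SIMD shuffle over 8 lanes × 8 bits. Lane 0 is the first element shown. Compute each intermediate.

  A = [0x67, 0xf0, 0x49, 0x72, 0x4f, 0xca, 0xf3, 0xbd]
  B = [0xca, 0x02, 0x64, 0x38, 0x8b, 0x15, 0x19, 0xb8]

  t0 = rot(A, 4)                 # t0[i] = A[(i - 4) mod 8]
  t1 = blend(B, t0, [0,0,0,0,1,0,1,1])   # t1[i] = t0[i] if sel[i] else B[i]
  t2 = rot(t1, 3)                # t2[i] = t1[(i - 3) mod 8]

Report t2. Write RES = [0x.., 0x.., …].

  t0: 4f ca f3 bd 67 f0 49 72
  t1: ca 02 64 38 67 15 49 72
  t2: 15 49 72 ca 02 64 38 67

RES = [ 0x15  0x49  0x72  0xca  0x02  0x64  0x38  0x67 ]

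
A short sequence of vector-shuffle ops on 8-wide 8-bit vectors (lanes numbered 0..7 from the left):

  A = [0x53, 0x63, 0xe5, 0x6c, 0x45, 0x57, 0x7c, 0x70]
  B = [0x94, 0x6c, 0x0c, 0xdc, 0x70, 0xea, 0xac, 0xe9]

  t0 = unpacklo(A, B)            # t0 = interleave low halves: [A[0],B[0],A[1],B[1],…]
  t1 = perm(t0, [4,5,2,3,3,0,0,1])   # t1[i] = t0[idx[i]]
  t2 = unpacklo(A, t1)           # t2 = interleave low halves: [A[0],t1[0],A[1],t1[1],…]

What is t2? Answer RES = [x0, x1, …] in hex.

RES = [0x53, 0xe5, 0x63, 0x0c, 0xe5, 0x63, 0x6c, 0x6c]

→ t0 |53|94|63|6c|e5|0c|6c|dc|
→ t1 |e5|0c|63|6c|6c|53|53|94|
→ t2 |53|e5|63|0c|e5|63|6c|6c|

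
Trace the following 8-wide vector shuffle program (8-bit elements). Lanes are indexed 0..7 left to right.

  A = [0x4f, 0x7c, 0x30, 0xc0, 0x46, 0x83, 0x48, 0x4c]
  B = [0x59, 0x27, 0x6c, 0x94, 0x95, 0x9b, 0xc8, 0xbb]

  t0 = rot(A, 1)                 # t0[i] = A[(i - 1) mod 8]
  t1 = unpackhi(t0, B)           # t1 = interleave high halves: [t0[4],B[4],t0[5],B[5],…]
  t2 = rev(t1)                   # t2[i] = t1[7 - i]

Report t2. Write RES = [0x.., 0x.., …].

RES = [ 0xbb  0x48  0xc8  0x83  0x9b  0x46  0x95  0xc0 ]

t0 = [0x4c, 0x4f, 0x7c, 0x30, 0xc0, 0x46, 0x83, 0x48]
t1 = [0xc0, 0x95, 0x46, 0x9b, 0x83, 0xc8, 0x48, 0xbb]
t2 = [0xbb, 0x48, 0xc8, 0x83, 0x9b, 0x46, 0x95, 0xc0]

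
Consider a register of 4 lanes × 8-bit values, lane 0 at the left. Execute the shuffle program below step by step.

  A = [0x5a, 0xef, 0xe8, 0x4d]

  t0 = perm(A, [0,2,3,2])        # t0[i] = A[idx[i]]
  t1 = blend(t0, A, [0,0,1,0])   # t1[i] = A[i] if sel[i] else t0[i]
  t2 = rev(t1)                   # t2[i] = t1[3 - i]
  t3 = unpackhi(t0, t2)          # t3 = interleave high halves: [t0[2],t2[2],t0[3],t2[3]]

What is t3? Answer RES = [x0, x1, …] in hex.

→ t0 |5a|e8|4d|e8|
→ t1 |5a|e8|e8|e8|
→ t2 |e8|e8|e8|5a|
→ t3 |4d|e8|e8|5a|

RES = [0x4d, 0xe8, 0xe8, 0x5a]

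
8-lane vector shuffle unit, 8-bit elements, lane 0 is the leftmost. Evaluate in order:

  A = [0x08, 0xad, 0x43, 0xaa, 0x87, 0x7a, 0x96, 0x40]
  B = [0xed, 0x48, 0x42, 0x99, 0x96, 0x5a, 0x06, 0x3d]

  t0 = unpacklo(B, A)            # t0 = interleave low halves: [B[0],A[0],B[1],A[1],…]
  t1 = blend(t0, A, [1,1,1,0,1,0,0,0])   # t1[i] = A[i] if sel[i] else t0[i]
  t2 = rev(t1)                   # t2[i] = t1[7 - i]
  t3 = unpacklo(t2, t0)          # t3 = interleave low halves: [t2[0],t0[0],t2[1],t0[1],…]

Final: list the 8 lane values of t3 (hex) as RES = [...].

RES = [0xaa, 0xed, 0x99, 0x08, 0x43, 0x48, 0x87, 0xad]

  t0: ed 08 48 ad 42 43 99 aa
  t1: 08 ad 43 ad 87 43 99 aa
  t2: aa 99 43 87 ad 43 ad 08
  t3: aa ed 99 08 43 48 87 ad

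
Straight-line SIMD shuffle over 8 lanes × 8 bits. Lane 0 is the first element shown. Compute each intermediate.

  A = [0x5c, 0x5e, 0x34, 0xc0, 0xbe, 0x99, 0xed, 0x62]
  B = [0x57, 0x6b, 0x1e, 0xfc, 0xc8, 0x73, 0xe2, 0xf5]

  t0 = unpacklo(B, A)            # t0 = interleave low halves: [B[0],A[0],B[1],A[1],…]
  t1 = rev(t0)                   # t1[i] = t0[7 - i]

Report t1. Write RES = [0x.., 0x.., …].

  t0: 57 5c 6b 5e 1e 34 fc c0
  t1: c0 fc 34 1e 5e 6b 5c 57

RES = [ 0xc0  0xfc  0x34  0x1e  0x5e  0x6b  0x5c  0x57 ]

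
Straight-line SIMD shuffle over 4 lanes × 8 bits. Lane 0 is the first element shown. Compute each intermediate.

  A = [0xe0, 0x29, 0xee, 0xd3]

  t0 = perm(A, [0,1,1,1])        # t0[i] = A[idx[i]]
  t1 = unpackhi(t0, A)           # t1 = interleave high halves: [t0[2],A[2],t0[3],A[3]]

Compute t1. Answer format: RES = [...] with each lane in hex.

→ t0 |e0|29|29|29|
→ t1 |29|ee|29|d3|

RES = [0x29, 0xee, 0x29, 0xd3]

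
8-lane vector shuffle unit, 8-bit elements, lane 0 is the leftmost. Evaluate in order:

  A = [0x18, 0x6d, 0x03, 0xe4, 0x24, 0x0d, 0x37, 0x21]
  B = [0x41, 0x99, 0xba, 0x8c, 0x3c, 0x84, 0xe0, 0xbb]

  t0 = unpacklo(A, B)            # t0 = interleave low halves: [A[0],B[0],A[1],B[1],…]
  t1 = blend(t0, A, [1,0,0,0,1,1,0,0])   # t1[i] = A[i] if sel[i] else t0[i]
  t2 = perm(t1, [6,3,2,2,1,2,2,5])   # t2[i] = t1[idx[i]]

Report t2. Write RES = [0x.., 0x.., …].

t0 = [0x18, 0x41, 0x6d, 0x99, 0x03, 0xba, 0xe4, 0x8c]
t1 = [0x18, 0x41, 0x6d, 0x99, 0x24, 0x0d, 0xe4, 0x8c]
t2 = [0xe4, 0x99, 0x6d, 0x6d, 0x41, 0x6d, 0x6d, 0x0d]

RES = [ 0xe4  0x99  0x6d  0x6d  0x41  0x6d  0x6d  0x0d ]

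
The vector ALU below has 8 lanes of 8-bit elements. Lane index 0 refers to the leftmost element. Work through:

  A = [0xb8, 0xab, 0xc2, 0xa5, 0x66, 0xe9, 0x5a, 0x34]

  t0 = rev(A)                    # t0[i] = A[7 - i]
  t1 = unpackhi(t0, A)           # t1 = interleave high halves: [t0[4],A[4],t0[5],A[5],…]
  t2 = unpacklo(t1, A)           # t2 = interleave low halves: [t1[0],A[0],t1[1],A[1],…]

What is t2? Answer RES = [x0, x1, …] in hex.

t0 = [0x34, 0x5a, 0xe9, 0x66, 0xa5, 0xc2, 0xab, 0xb8]
t1 = [0xa5, 0x66, 0xc2, 0xe9, 0xab, 0x5a, 0xb8, 0x34]
t2 = [0xa5, 0xb8, 0x66, 0xab, 0xc2, 0xc2, 0xe9, 0xa5]

RES = [0xa5, 0xb8, 0x66, 0xab, 0xc2, 0xc2, 0xe9, 0xa5]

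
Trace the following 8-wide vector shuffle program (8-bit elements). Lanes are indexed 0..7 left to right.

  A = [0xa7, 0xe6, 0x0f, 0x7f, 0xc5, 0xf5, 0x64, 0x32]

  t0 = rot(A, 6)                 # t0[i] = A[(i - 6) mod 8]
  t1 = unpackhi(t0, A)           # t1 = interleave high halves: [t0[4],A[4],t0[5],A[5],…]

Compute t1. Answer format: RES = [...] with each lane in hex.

RES = [ 0x64  0xc5  0x32  0xf5  0xa7  0x64  0xe6  0x32 ]

→ t0 |0f|7f|c5|f5|64|32|a7|e6|
→ t1 |64|c5|32|f5|a7|64|e6|32|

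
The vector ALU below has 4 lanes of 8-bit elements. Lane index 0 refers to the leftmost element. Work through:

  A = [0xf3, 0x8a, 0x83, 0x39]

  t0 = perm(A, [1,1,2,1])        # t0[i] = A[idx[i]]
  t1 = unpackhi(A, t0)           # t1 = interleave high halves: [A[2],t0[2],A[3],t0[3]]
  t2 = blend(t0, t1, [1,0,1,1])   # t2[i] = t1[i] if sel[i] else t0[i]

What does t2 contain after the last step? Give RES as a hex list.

t0 = [0x8a, 0x8a, 0x83, 0x8a]
t1 = [0x83, 0x83, 0x39, 0x8a]
t2 = [0x83, 0x8a, 0x39, 0x8a]

RES = [0x83, 0x8a, 0x39, 0x8a]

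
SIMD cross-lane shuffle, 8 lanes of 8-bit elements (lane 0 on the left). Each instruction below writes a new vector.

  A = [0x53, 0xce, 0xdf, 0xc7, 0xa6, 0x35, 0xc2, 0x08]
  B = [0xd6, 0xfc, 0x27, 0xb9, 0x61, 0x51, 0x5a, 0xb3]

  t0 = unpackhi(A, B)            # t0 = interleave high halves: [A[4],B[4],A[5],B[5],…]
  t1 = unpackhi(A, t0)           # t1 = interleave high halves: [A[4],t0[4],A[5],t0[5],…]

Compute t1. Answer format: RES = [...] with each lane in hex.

RES = [ 0xa6  0xc2  0x35  0x5a  0xc2  0x08  0x08  0xb3 ]

  t0: a6 61 35 51 c2 5a 08 b3
  t1: a6 c2 35 5a c2 08 08 b3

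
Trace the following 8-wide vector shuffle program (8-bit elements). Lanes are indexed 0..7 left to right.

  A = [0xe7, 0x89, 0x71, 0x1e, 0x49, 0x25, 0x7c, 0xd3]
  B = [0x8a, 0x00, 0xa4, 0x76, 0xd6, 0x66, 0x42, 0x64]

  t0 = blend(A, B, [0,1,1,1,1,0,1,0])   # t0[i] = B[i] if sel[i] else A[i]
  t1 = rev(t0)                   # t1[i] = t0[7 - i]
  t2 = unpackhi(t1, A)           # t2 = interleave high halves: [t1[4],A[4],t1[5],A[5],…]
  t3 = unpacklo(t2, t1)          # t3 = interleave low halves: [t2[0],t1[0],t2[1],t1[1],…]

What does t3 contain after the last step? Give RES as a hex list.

→ t0 |e7|00|a4|76|d6|25|42|d3|
→ t1 |d3|42|25|d6|76|a4|00|e7|
→ t2 |76|49|a4|25|00|7c|e7|d3|
→ t3 |76|d3|49|42|a4|25|25|d6|

RES = [ 0x76  0xd3  0x49  0x42  0xa4  0x25  0x25  0xd6 ]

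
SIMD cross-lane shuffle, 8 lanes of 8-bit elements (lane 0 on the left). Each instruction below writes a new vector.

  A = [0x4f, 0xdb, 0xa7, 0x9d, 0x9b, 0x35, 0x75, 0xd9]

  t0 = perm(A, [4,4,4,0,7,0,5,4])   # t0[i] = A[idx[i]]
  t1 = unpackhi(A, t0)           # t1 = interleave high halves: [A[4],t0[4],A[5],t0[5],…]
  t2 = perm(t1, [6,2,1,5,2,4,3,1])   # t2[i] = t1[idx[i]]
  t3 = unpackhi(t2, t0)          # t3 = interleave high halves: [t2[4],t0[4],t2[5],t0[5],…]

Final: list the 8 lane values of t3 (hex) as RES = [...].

t0 = [0x9b, 0x9b, 0x9b, 0x4f, 0xd9, 0x4f, 0x35, 0x9b]
t1 = [0x9b, 0xd9, 0x35, 0x4f, 0x75, 0x35, 0xd9, 0x9b]
t2 = [0xd9, 0x35, 0xd9, 0x35, 0x35, 0x75, 0x4f, 0xd9]
t3 = [0x35, 0xd9, 0x75, 0x4f, 0x4f, 0x35, 0xd9, 0x9b]

RES = [0x35, 0xd9, 0x75, 0x4f, 0x4f, 0x35, 0xd9, 0x9b]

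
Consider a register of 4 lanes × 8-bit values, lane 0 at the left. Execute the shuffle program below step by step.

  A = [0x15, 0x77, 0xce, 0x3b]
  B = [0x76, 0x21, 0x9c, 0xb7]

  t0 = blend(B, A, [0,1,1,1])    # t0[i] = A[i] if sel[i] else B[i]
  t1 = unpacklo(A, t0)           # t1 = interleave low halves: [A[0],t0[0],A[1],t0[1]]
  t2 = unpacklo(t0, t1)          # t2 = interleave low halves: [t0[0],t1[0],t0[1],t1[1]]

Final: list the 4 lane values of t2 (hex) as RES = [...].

RES = [ 0x76  0x15  0x77  0x76 ]

  t0: 76 77 ce 3b
  t1: 15 76 77 77
  t2: 76 15 77 76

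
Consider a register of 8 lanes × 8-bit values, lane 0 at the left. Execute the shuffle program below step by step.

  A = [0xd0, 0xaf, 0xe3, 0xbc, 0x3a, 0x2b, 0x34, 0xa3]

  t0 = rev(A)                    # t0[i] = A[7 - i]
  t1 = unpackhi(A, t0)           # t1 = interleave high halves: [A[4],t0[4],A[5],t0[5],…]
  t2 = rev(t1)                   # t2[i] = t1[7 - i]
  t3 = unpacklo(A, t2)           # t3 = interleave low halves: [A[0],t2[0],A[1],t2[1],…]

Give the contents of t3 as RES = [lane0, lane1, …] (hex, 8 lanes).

RES = [ 0xd0  0xd0  0xaf  0xa3  0xe3  0xaf  0xbc  0x34 ]

t0 = [0xa3, 0x34, 0x2b, 0x3a, 0xbc, 0xe3, 0xaf, 0xd0]
t1 = [0x3a, 0xbc, 0x2b, 0xe3, 0x34, 0xaf, 0xa3, 0xd0]
t2 = [0xd0, 0xa3, 0xaf, 0x34, 0xe3, 0x2b, 0xbc, 0x3a]
t3 = [0xd0, 0xd0, 0xaf, 0xa3, 0xe3, 0xaf, 0xbc, 0x34]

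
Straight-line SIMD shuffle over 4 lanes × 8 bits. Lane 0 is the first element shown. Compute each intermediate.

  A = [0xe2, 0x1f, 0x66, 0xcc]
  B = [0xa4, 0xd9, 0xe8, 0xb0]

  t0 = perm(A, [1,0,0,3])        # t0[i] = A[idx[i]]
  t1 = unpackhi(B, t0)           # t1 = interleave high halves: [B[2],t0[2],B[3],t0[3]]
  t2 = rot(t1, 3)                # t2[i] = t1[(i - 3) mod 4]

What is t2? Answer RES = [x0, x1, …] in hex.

RES = [0xe2, 0xb0, 0xcc, 0xe8]

→ t0 |1f|e2|e2|cc|
→ t1 |e8|e2|b0|cc|
→ t2 |e2|b0|cc|e8|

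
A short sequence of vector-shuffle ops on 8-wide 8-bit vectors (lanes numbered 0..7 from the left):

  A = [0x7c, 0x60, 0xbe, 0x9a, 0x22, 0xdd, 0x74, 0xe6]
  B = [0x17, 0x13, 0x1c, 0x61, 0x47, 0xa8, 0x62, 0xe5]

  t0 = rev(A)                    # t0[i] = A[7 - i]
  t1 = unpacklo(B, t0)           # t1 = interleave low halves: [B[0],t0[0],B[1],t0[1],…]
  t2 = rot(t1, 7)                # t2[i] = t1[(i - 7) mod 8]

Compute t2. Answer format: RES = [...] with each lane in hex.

→ t0 |e6|74|dd|22|9a|be|60|7c|
→ t1 |17|e6|13|74|1c|dd|61|22|
→ t2 |e6|13|74|1c|dd|61|22|17|

RES = [0xe6, 0x13, 0x74, 0x1c, 0xdd, 0x61, 0x22, 0x17]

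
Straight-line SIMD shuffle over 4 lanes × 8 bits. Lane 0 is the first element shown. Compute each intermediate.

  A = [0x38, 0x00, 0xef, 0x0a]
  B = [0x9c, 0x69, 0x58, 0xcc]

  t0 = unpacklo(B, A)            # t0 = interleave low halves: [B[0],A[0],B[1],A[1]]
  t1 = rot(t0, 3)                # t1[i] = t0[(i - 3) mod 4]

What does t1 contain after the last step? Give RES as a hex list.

  t0: 9c 38 69 00
  t1: 38 69 00 9c

RES = [ 0x38  0x69  0x00  0x9c ]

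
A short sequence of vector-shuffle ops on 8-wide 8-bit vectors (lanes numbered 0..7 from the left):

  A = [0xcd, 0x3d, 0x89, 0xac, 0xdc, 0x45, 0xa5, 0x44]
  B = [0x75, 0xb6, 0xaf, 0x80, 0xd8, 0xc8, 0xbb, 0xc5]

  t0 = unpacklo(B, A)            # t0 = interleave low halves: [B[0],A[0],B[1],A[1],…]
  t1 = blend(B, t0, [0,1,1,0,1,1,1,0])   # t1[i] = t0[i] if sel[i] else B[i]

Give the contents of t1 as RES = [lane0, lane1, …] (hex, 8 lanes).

t0 = [0x75, 0xcd, 0xb6, 0x3d, 0xaf, 0x89, 0x80, 0xac]
t1 = [0x75, 0xcd, 0xb6, 0x80, 0xaf, 0x89, 0x80, 0xc5]

RES = [ 0x75  0xcd  0xb6  0x80  0xaf  0x89  0x80  0xc5 ]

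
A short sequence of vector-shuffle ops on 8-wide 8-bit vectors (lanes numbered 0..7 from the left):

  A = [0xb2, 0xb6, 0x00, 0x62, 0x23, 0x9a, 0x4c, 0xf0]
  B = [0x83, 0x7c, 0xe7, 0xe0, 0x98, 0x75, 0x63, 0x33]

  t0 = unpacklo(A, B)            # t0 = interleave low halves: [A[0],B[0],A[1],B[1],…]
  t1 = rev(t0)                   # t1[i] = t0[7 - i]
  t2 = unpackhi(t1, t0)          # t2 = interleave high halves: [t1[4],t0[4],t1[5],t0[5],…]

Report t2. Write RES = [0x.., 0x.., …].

→ t0 |b2|83|b6|7c|00|e7|62|e0|
→ t1 |e0|62|e7|00|7c|b6|83|b2|
→ t2 |7c|00|b6|e7|83|62|b2|e0|

RES = [0x7c, 0x00, 0xb6, 0xe7, 0x83, 0x62, 0xb2, 0xe0]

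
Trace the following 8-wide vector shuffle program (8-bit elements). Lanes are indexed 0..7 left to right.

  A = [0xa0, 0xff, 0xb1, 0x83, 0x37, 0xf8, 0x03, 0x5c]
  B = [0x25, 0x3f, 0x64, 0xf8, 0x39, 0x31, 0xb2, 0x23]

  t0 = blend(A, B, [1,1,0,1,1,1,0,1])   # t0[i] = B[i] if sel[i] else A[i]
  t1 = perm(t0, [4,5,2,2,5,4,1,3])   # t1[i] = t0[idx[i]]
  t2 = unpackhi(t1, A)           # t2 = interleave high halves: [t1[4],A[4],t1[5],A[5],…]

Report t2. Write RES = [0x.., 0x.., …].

RES = [ 0x31  0x37  0x39  0xf8  0x3f  0x03  0xf8  0x5c ]

→ t0 |25|3f|b1|f8|39|31|03|23|
→ t1 |39|31|b1|b1|31|39|3f|f8|
→ t2 |31|37|39|f8|3f|03|f8|5c|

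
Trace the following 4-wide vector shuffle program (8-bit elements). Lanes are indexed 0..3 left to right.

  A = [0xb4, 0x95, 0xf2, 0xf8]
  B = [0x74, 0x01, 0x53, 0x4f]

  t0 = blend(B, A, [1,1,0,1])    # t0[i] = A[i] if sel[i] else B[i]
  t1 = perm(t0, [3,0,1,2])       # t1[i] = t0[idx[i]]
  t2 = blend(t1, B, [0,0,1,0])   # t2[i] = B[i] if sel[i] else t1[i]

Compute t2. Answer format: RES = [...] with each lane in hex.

RES = [0xf8, 0xb4, 0x53, 0x53]

t0 = [0xb4, 0x95, 0x53, 0xf8]
t1 = [0xf8, 0xb4, 0x95, 0x53]
t2 = [0xf8, 0xb4, 0x53, 0x53]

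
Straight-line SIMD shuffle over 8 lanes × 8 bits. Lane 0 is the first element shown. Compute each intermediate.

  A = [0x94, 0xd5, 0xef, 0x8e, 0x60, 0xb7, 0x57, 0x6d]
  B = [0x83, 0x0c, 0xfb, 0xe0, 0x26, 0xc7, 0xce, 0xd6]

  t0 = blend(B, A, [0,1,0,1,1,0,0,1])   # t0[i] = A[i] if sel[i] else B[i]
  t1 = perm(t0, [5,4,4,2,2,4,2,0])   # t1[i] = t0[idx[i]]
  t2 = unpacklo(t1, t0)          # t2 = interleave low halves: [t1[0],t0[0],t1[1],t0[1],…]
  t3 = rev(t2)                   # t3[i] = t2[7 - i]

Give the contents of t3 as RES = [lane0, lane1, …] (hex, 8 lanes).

RES = [0x8e, 0xfb, 0xfb, 0x60, 0xd5, 0x60, 0x83, 0xc7]

t0 = [0x83, 0xd5, 0xfb, 0x8e, 0x60, 0xc7, 0xce, 0x6d]
t1 = [0xc7, 0x60, 0x60, 0xfb, 0xfb, 0x60, 0xfb, 0x83]
t2 = [0xc7, 0x83, 0x60, 0xd5, 0x60, 0xfb, 0xfb, 0x8e]
t3 = [0x8e, 0xfb, 0xfb, 0x60, 0xd5, 0x60, 0x83, 0xc7]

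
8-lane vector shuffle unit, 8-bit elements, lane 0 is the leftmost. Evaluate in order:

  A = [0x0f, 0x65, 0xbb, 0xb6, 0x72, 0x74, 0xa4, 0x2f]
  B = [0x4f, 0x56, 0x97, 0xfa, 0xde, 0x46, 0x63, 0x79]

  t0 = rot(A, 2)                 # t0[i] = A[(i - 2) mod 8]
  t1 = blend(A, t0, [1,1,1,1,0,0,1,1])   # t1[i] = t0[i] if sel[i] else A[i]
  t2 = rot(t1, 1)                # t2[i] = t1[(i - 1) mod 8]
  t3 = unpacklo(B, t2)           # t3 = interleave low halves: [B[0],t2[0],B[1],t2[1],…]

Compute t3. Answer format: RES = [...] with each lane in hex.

RES = [0x4f, 0x74, 0x56, 0xa4, 0x97, 0x2f, 0xfa, 0x0f]

→ t0 |a4|2f|0f|65|bb|b6|72|74|
→ t1 |a4|2f|0f|65|72|74|72|74|
→ t2 |74|a4|2f|0f|65|72|74|72|
→ t3 |4f|74|56|a4|97|2f|fa|0f|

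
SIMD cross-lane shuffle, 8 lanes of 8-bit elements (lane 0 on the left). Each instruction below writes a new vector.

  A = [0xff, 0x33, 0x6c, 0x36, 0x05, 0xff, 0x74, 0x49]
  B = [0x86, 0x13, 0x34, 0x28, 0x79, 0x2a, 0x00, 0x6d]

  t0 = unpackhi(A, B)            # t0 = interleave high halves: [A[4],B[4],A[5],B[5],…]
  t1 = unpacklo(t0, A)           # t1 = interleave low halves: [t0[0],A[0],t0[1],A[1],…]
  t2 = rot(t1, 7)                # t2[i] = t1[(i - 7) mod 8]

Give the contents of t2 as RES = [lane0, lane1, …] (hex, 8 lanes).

t0 = [0x05, 0x79, 0xff, 0x2a, 0x74, 0x00, 0x49, 0x6d]
t1 = [0x05, 0xff, 0x79, 0x33, 0xff, 0x6c, 0x2a, 0x36]
t2 = [0xff, 0x79, 0x33, 0xff, 0x6c, 0x2a, 0x36, 0x05]

RES = [0xff, 0x79, 0x33, 0xff, 0x6c, 0x2a, 0x36, 0x05]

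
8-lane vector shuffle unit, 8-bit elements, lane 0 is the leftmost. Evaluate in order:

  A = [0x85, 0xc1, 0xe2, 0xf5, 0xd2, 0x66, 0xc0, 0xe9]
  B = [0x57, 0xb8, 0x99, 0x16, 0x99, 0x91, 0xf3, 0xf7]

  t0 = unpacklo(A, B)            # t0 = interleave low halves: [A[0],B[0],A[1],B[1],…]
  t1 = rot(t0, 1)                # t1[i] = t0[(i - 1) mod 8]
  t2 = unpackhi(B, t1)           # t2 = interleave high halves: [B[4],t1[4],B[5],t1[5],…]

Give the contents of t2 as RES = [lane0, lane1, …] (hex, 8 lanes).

  t0: 85 57 c1 b8 e2 99 f5 16
  t1: 16 85 57 c1 b8 e2 99 f5
  t2: 99 b8 91 e2 f3 99 f7 f5

RES = [0x99, 0xb8, 0x91, 0xe2, 0xf3, 0x99, 0xf7, 0xf5]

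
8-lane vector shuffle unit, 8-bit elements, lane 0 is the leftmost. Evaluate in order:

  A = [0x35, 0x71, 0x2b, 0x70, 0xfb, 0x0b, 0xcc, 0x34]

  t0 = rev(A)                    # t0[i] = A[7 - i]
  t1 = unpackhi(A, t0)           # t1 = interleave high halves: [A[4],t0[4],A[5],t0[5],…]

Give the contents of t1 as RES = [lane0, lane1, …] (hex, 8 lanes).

RES = [0xfb, 0x70, 0x0b, 0x2b, 0xcc, 0x71, 0x34, 0x35]

t0 = [0x34, 0xcc, 0x0b, 0xfb, 0x70, 0x2b, 0x71, 0x35]
t1 = [0xfb, 0x70, 0x0b, 0x2b, 0xcc, 0x71, 0x34, 0x35]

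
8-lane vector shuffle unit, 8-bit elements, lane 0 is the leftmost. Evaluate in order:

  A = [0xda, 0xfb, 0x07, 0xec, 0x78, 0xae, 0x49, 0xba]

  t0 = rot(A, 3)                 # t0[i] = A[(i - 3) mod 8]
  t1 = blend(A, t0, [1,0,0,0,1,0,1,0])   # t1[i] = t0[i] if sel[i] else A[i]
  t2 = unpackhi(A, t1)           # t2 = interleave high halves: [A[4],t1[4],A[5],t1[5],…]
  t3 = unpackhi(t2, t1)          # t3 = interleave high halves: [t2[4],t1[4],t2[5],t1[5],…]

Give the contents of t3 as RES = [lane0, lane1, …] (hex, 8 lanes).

RES = [0x49, 0xfb, 0xec, 0xae, 0xba, 0xec, 0xba, 0xba]

→ t0 |ae|49|ba|da|fb|07|ec|78|
→ t1 |ae|fb|07|ec|fb|ae|ec|ba|
→ t2 |78|fb|ae|ae|49|ec|ba|ba|
→ t3 |49|fb|ec|ae|ba|ec|ba|ba|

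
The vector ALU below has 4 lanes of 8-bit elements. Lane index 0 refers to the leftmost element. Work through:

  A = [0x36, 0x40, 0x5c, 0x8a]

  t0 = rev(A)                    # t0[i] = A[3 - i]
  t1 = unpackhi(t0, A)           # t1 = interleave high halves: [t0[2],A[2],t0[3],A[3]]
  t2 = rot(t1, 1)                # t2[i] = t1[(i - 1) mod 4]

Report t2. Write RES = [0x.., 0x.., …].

RES = [ 0x8a  0x40  0x5c  0x36 ]

t0 = [0x8a, 0x5c, 0x40, 0x36]
t1 = [0x40, 0x5c, 0x36, 0x8a]
t2 = [0x8a, 0x40, 0x5c, 0x36]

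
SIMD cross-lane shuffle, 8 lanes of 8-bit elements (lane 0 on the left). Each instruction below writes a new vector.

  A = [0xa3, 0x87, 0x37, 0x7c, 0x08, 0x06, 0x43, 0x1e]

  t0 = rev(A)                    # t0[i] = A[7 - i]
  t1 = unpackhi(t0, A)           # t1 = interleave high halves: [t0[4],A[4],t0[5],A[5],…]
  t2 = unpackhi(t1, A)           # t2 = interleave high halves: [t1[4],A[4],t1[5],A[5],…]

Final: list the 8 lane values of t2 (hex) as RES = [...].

RES = [0x87, 0x08, 0x43, 0x06, 0xa3, 0x43, 0x1e, 0x1e]

t0 = [0x1e, 0x43, 0x06, 0x08, 0x7c, 0x37, 0x87, 0xa3]
t1 = [0x7c, 0x08, 0x37, 0x06, 0x87, 0x43, 0xa3, 0x1e]
t2 = [0x87, 0x08, 0x43, 0x06, 0xa3, 0x43, 0x1e, 0x1e]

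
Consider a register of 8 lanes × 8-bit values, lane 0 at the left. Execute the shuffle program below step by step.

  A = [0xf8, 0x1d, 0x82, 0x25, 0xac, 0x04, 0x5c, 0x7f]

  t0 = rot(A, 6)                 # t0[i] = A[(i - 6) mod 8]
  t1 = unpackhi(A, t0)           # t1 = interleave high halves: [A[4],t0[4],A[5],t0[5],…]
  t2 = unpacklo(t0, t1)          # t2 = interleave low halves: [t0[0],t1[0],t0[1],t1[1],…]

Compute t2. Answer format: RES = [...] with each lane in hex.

t0 = [0x82, 0x25, 0xac, 0x04, 0x5c, 0x7f, 0xf8, 0x1d]
t1 = [0xac, 0x5c, 0x04, 0x7f, 0x5c, 0xf8, 0x7f, 0x1d]
t2 = [0x82, 0xac, 0x25, 0x5c, 0xac, 0x04, 0x04, 0x7f]

RES = [0x82, 0xac, 0x25, 0x5c, 0xac, 0x04, 0x04, 0x7f]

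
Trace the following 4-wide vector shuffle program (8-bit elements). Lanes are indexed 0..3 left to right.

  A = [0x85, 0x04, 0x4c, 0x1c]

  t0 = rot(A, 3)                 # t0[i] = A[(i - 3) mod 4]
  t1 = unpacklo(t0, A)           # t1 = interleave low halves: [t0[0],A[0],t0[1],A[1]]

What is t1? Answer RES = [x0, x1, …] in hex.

RES = [0x04, 0x85, 0x4c, 0x04]

→ t0 |04|4c|1c|85|
→ t1 |04|85|4c|04|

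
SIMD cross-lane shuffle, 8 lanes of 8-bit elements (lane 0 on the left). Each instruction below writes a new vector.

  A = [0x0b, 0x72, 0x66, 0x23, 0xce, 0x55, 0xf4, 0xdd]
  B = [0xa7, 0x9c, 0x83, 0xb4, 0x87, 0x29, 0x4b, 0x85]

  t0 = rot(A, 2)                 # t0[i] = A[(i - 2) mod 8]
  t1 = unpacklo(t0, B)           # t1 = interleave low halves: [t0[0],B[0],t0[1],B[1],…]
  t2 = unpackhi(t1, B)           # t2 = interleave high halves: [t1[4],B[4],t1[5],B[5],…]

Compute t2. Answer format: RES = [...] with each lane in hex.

RES = [ 0x0b  0x87  0x83  0x29  0x72  0x4b  0xb4  0x85 ]

  t0: f4 dd 0b 72 66 23 ce 55
  t1: f4 a7 dd 9c 0b 83 72 b4
  t2: 0b 87 83 29 72 4b b4 85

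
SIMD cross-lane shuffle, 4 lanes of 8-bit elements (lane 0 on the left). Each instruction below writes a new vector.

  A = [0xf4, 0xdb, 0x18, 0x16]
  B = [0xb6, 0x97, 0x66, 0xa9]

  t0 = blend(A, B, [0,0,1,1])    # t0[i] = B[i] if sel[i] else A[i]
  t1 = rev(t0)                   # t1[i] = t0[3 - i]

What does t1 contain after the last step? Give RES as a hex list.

RES = [0xa9, 0x66, 0xdb, 0xf4]

  t0: f4 db 66 a9
  t1: a9 66 db f4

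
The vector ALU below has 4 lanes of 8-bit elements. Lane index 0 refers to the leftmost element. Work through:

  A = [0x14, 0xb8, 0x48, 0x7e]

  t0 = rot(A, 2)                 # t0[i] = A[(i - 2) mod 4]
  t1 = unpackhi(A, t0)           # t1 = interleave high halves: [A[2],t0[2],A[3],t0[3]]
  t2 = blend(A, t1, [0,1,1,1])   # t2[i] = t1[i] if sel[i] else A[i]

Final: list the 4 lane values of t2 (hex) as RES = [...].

RES = [ 0x14  0x14  0x7e  0xb8 ]

  t0: 48 7e 14 b8
  t1: 48 14 7e b8
  t2: 14 14 7e b8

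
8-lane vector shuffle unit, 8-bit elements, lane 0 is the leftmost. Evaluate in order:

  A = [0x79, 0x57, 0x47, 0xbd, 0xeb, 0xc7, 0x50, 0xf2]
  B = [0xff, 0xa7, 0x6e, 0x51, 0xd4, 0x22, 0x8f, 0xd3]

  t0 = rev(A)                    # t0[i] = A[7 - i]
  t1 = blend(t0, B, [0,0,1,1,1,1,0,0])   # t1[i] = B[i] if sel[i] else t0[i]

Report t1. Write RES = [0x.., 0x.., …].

→ t0 |f2|50|c7|eb|bd|47|57|79|
→ t1 |f2|50|6e|51|d4|22|57|79|

RES = [0xf2, 0x50, 0x6e, 0x51, 0xd4, 0x22, 0x57, 0x79]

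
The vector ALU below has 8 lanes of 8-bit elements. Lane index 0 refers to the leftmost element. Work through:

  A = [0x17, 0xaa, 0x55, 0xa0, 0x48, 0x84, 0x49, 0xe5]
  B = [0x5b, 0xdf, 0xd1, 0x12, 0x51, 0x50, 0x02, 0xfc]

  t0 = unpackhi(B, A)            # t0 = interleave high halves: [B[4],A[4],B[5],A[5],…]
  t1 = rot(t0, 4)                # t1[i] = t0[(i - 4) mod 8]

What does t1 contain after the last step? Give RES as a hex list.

RES = [ 0x02  0x49  0xfc  0xe5  0x51  0x48  0x50  0x84 ]

t0 = [0x51, 0x48, 0x50, 0x84, 0x02, 0x49, 0xfc, 0xe5]
t1 = [0x02, 0x49, 0xfc, 0xe5, 0x51, 0x48, 0x50, 0x84]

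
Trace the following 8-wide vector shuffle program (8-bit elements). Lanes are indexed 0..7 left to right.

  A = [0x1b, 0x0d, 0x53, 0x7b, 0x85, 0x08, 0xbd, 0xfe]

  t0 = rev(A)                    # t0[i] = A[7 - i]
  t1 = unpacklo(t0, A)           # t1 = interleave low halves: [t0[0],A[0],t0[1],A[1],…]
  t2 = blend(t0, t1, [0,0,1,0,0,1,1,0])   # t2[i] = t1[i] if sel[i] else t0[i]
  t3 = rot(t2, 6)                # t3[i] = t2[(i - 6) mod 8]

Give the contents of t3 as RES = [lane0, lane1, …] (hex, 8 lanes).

  t0: fe bd 08 85 7b 53 0d 1b
  t1: fe 1b bd 0d 08 53 85 7b
  t2: fe bd bd 85 7b 53 85 1b
  t3: bd 85 7b 53 85 1b fe bd

RES = [ 0xbd  0x85  0x7b  0x53  0x85  0x1b  0xfe  0xbd ]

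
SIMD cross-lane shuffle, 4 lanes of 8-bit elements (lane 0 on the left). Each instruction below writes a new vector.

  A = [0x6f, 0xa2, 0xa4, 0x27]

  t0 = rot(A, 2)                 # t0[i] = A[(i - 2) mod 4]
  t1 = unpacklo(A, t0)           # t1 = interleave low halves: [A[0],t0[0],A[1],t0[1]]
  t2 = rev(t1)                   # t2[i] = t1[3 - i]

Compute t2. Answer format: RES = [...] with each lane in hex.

→ t0 |a4|27|6f|a2|
→ t1 |6f|a4|a2|27|
→ t2 |27|a2|a4|6f|

RES = [ 0x27  0xa2  0xa4  0x6f ]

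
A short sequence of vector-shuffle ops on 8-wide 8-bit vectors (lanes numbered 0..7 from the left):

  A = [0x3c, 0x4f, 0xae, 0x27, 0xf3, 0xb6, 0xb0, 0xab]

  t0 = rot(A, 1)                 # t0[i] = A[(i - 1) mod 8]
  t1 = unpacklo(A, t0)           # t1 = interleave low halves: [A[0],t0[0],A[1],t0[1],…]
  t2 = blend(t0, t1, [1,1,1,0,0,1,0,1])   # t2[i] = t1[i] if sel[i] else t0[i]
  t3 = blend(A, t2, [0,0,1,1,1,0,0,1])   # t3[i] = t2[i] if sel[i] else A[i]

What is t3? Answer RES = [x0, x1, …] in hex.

t0 = [0xab, 0x3c, 0x4f, 0xae, 0x27, 0xf3, 0xb6, 0xb0]
t1 = [0x3c, 0xab, 0x4f, 0x3c, 0xae, 0x4f, 0x27, 0xae]
t2 = [0x3c, 0xab, 0x4f, 0xae, 0x27, 0x4f, 0xb6, 0xae]
t3 = [0x3c, 0x4f, 0x4f, 0xae, 0x27, 0xb6, 0xb0, 0xae]

RES = [0x3c, 0x4f, 0x4f, 0xae, 0x27, 0xb6, 0xb0, 0xae]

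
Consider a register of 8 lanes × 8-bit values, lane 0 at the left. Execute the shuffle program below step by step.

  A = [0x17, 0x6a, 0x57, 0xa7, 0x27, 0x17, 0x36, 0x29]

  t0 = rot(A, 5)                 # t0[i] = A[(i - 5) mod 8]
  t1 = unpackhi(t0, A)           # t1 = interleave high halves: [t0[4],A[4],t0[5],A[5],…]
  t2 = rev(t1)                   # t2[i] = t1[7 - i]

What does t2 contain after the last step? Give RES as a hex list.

RES = [0x29, 0x57, 0x36, 0x6a, 0x17, 0x17, 0x27, 0x29]

t0 = [0xa7, 0x27, 0x17, 0x36, 0x29, 0x17, 0x6a, 0x57]
t1 = [0x29, 0x27, 0x17, 0x17, 0x6a, 0x36, 0x57, 0x29]
t2 = [0x29, 0x57, 0x36, 0x6a, 0x17, 0x17, 0x27, 0x29]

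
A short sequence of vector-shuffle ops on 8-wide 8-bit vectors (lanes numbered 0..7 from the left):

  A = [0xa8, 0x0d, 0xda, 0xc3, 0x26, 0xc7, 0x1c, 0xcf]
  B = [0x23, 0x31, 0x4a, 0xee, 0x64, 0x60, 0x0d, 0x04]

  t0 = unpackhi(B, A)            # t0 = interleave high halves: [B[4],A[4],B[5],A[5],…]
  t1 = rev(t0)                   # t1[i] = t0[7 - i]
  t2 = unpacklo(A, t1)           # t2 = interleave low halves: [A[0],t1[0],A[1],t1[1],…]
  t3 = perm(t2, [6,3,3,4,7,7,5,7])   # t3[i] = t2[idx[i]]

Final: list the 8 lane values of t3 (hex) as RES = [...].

→ t0 |64|26|60|c7|0d|1c|04|cf|
→ t1 |cf|04|1c|0d|c7|60|26|64|
→ t2 |a8|cf|0d|04|da|1c|c3|0d|
→ t3 |c3|04|04|da|0d|0d|1c|0d|

RES = [ 0xc3  0x04  0x04  0xda  0x0d  0x0d  0x1c  0x0d ]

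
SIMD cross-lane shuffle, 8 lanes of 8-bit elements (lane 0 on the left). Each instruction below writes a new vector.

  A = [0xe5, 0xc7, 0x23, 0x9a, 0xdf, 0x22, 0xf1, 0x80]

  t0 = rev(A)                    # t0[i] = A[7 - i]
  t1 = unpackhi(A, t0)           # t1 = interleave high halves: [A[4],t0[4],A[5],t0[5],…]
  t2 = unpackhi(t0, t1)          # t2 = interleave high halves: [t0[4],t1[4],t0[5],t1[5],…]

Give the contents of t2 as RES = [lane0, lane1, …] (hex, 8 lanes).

RES = [ 0x9a  0xf1  0x23  0xc7  0xc7  0x80  0xe5  0xe5 ]

  t0: 80 f1 22 df 9a 23 c7 e5
  t1: df 9a 22 23 f1 c7 80 e5
  t2: 9a f1 23 c7 c7 80 e5 e5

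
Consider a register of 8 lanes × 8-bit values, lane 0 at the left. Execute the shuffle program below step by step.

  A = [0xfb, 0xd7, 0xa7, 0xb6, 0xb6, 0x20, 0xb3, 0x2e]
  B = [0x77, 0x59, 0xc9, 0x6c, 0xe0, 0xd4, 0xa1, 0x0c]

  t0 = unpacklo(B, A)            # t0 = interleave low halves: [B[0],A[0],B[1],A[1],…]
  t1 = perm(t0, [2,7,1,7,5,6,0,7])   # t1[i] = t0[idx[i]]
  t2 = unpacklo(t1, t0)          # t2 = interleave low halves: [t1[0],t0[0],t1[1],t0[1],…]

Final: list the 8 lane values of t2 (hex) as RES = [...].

→ t0 |77|fb|59|d7|c9|a7|6c|b6|
→ t1 |59|b6|fb|b6|a7|6c|77|b6|
→ t2 |59|77|b6|fb|fb|59|b6|d7|

RES = [0x59, 0x77, 0xb6, 0xfb, 0xfb, 0x59, 0xb6, 0xd7]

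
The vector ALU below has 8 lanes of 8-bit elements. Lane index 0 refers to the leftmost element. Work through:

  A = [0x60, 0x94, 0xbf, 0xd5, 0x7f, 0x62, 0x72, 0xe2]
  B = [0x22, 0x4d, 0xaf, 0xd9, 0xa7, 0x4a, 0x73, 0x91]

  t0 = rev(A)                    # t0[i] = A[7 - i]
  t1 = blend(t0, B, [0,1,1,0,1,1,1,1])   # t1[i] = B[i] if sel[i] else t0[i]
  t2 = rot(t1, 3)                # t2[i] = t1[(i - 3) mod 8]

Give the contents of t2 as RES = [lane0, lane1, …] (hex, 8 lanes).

t0 = [0xe2, 0x72, 0x62, 0x7f, 0xd5, 0xbf, 0x94, 0x60]
t1 = [0xe2, 0x4d, 0xaf, 0x7f, 0xa7, 0x4a, 0x73, 0x91]
t2 = [0x4a, 0x73, 0x91, 0xe2, 0x4d, 0xaf, 0x7f, 0xa7]

RES = [ 0x4a  0x73  0x91  0xe2  0x4d  0xaf  0x7f  0xa7 ]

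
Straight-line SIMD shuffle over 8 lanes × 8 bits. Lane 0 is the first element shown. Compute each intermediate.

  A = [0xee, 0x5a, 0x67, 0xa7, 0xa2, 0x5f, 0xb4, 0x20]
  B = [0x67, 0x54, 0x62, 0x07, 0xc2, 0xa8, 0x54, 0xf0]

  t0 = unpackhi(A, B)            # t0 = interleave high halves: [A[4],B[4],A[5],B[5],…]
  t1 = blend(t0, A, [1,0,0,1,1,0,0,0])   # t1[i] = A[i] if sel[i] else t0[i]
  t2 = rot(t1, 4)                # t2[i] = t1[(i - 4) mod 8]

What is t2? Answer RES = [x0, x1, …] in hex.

RES = [0xa2, 0x54, 0x20, 0xf0, 0xee, 0xc2, 0x5f, 0xa7]

  t0: a2 c2 5f a8 b4 54 20 f0
  t1: ee c2 5f a7 a2 54 20 f0
  t2: a2 54 20 f0 ee c2 5f a7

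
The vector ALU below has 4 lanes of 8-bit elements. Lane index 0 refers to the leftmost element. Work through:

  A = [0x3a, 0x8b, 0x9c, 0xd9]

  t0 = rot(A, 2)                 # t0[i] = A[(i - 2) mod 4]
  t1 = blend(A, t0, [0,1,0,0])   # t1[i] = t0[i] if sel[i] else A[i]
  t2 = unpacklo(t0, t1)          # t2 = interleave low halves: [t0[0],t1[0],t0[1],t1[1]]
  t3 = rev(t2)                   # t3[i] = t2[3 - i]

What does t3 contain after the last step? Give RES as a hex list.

RES = [0xd9, 0xd9, 0x3a, 0x9c]

  t0: 9c d9 3a 8b
  t1: 3a d9 9c d9
  t2: 9c 3a d9 d9
  t3: d9 d9 3a 9c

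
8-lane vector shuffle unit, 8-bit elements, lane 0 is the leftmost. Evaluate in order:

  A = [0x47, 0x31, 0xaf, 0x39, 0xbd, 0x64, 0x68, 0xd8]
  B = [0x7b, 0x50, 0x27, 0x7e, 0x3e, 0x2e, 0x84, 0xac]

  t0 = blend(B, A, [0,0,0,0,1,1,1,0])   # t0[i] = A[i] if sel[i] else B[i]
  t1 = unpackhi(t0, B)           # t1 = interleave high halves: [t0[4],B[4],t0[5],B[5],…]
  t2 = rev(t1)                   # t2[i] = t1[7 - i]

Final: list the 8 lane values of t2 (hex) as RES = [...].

RES = [0xac, 0xac, 0x84, 0x68, 0x2e, 0x64, 0x3e, 0xbd]

  t0: 7b 50 27 7e bd 64 68 ac
  t1: bd 3e 64 2e 68 84 ac ac
  t2: ac ac 84 68 2e 64 3e bd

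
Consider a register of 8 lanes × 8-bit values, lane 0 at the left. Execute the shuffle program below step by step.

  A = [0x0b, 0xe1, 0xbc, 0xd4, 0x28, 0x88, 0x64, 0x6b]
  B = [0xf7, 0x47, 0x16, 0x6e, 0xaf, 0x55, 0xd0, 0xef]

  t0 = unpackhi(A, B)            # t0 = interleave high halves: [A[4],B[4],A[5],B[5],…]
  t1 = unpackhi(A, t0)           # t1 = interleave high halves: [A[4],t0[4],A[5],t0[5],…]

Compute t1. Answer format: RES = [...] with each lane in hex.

RES = [0x28, 0x64, 0x88, 0xd0, 0x64, 0x6b, 0x6b, 0xef]

t0 = [0x28, 0xaf, 0x88, 0x55, 0x64, 0xd0, 0x6b, 0xef]
t1 = [0x28, 0x64, 0x88, 0xd0, 0x64, 0x6b, 0x6b, 0xef]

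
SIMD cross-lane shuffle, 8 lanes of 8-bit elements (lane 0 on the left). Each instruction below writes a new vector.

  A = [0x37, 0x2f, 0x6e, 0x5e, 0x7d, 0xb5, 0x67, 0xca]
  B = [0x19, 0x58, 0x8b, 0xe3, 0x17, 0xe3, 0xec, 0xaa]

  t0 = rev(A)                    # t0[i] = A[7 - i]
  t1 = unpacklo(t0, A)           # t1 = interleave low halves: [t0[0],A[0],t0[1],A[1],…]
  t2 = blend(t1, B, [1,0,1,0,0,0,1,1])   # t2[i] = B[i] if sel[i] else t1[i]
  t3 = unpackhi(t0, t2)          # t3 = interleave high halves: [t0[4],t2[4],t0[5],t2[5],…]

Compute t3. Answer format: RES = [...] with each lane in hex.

RES = [ 0x5e  0xb5  0x6e  0x6e  0x2f  0xec  0x37  0xaa ]

t0 = [0xca, 0x67, 0xb5, 0x7d, 0x5e, 0x6e, 0x2f, 0x37]
t1 = [0xca, 0x37, 0x67, 0x2f, 0xb5, 0x6e, 0x7d, 0x5e]
t2 = [0x19, 0x37, 0x8b, 0x2f, 0xb5, 0x6e, 0xec, 0xaa]
t3 = [0x5e, 0xb5, 0x6e, 0x6e, 0x2f, 0xec, 0x37, 0xaa]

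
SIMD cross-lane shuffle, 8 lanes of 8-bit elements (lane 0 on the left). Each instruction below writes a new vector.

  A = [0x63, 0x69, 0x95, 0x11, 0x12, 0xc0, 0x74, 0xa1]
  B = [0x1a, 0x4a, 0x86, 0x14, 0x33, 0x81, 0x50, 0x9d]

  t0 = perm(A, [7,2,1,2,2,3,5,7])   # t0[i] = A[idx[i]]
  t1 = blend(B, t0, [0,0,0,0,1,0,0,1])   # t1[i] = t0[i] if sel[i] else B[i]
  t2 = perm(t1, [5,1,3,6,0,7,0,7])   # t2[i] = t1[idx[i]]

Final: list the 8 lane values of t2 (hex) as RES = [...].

  t0: a1 95 69 95 95 11 c0 a1
  t1: 1a 4a 86 14 95 81 50 a1
  t2: 81 4a 14 50 1a a1 1a a1

RES = [ 0x81  0x4a  0x14  0x50  0x1a  0xa1  0x1a  0xa1 ]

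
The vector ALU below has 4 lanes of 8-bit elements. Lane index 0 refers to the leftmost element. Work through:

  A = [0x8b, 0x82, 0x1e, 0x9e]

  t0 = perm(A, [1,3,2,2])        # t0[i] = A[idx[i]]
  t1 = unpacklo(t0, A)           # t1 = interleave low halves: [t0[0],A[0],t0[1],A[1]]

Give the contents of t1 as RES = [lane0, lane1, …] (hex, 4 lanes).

RES = [ 0x82  0x8b  0x9e  0x82 ]

→ t0 |82|9e|1e|1e|
→ t1 |82|8b|9e|82|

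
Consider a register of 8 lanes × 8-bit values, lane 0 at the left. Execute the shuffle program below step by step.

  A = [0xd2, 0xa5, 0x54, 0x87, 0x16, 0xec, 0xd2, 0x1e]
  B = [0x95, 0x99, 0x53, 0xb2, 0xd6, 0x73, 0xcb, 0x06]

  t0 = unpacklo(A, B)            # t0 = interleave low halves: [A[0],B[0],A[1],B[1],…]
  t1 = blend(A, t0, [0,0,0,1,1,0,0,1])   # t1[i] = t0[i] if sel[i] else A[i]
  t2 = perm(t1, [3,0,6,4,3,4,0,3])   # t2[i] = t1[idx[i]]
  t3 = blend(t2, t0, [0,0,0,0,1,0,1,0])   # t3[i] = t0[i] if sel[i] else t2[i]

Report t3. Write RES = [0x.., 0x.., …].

RES = [ 0x99  0xd2  0xd2  0x54  0x54  0x54  0x87  0x99 ]

→ t0 |d2|95|a5|99|54|53|87|b2|
→ t1 |d2|a5|54|99|54|ec|d2|b2|
→ t2 |99|d2|d2|54|99|54|d2|99|
→ t3 |99|d2|d2|54|54|54|87|99|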